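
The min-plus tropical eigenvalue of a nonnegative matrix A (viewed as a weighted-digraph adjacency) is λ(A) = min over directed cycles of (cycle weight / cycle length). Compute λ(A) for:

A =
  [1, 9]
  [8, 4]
λ(A) = 1

Enumerate directed cycles and compute their means (weight / length). Sample:
  cycle 0 → 0: weight = 1, length = 1, mean = 1/1 ≈ 1.000
  cycle 1 → 1: weight = 4, length = 1, mean = 4/1 ≈ 4.000
  cycle 0 → 1 → 0: weight = 17, length = 2, mean = 17/2 ≈ 8.500
  cycle 1 → 0 → 1: weight = 17, length = 2, mean = 17/2 ≈ 8.500
Minimum mean = 1.000, attained e.g. along the cycle 0 → 0 with weight 1 and length 1. So λ(A) = 1/1 = 1.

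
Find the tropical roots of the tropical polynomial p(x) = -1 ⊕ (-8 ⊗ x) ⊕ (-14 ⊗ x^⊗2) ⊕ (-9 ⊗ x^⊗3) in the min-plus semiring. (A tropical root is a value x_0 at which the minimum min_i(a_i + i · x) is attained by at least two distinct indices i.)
Roots: {-5, 6, 7}

Each tropical root is a break point of the lower envelope of the lines y = a_i + i · x (there are 4 lines, with slopes 0, 1, ..., 3). Only the lines that attain the minimum somewhere contribute to roots; other lines are dominated. Here the surviving (envelope) indices are i = 3, i = 2, i = 1, i = 0.
Intersections between consecutive envelope lines give the roots: for adjacent envelope indices i < j the intersection is x = (a_i − a_j) / (j − i). Reading off the sorted break points: {-5, 6, 7}.
Verification: at each break x_0, at least two indices attain the minimum of min_i(a_i + i · x_0).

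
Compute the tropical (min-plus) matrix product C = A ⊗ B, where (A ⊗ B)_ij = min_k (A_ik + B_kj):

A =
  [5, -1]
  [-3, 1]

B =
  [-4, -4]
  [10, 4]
A ⊗ B =
  [1, 1]
  [-7, -7]

Apply the min-plus product entry-by-entry:
  C[0][0] = min over k of (A[0][0] + B[0][0] = 5 + -4 = 1, A[0][1] + B[1][0] = -1 + 10 = 9) = 1 (attained at k = 0)
  C[0][1] = min over k of (A[0][0] + B[0][1] = 5 + -4 = 1, A[0][1] + B[1][1] = -1 + 4 = 3) = 1 (attained at k = 0)
  C[1][0] = min over k of (A[1][0] + B[0][0] = -3 + -4 = -7, A[1][1] + B[1][0] = 1 + 10 = 11) = -7 (attained at k = 0)
  C[1][1] = min over k of (A[1][0] + B[0][1] = -3 + -4 = -7, A[1][1] + B[1][1] = 1 + 4 = 5) = -7 (attained at k = 0)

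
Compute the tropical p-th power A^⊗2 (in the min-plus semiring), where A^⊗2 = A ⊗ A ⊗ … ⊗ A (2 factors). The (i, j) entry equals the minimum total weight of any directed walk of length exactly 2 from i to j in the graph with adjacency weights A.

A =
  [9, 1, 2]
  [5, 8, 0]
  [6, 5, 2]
A^⊗2 =
  [6, 7, 1]
  [6, 5, 2]
  [8, 7, 4]

Each entry (A^⊗2)_ij equals the minimum over all length-2 walks i = v_0 → v_1 → … → v_2 = j of Σ_t A[v_t][v_{t+1}]. For example, for (i, j) = (0, 2) we minimise over 3 possible intermediate vertex sequences; the minimum is 1, attained along the walk 0 → 1 → 2.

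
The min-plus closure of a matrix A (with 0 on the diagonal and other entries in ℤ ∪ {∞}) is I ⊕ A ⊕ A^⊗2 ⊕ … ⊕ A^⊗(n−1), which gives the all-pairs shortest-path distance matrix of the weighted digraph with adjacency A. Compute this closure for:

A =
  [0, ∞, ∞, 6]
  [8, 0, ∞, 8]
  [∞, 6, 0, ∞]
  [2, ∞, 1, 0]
Closure =
  [0, 13, 7, 6]
  [8, 0, 9, 8]
  [14, 6, 0, 14]
  [2, 7, 1, 0]

This is the Floyd-Warshall all-pairs shortest-path computation. For each intermediate vertex k = 0, 1, …, 3, update dist[i][j] ← min(dist[i][j], dist[i][k] + dist[k][j]). The final matrix gives, for each (i, j), the minimum total weight of any directed path from i to j (possibly empty when i = j).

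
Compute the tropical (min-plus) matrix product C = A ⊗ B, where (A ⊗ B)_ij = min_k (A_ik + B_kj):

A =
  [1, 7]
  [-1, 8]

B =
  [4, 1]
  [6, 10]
A ⊗ B =
  [5, 2]
  [3, 0]

Apply the min-plus product entry-by-entry:
  C[0][0] = min over k of (A[0][0] + B[0][0] = 1 + 4 = 5, A[0][1] + B[1][0] = 7 + 6 = 13) = 5 (attained at k = 0)
  C[0][1] = min over k of (A[0][0] + B[0][1] = 1 + 1 = 2, A[0][1] + B[1][1] = 7 + 10 = 17) = 2 (attained at k = 0)
  C[1][0] = min over k of (A[1][0] + B[0][0] = -1 + 4 = 3, A[1][1] + B[1][0] = 8 + 6 = 14) = 3 (attained at k = 0)
  C[1][1] = min over k of (A[1][0] + B[0][1] = -1 + 1 = 0, A[1][1] + B[1][1] = 8 + 10 = 18) = 0 (attained at k = 0)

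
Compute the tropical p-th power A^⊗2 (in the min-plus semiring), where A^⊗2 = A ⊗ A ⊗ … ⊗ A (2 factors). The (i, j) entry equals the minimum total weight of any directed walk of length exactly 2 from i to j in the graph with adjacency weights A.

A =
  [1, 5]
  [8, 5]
A^⊗2 =
  [2, 6]
  [9, 10]

Each entry (A^⊗2)_ij equals the minimum over all length-2 walks i = v_0 → v_1 → … → v_2 = j of Σ_t A[v_t][v_{t+1}]. For example, for (i, j) = (0, 1) we minimise over 2 possible intermediate vertex sequences; the minimum is 6, attained along the walk 0 → 0 → 1.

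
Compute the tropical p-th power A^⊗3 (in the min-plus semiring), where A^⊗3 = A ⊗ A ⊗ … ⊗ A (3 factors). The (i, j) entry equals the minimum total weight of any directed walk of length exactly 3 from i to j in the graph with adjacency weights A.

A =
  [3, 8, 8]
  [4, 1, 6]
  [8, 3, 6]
A^⊗3 =
  [9, 10, 14]
  [6, 3, 8]
  [8, 5, 10]

Each entry (A^⊗3)_ij equals the minimum over all length-3 walks i = v_0 → v_1 → … → v_3 = j of Σ_t A[v_t][v_{t+1}]. For example, for (i, j) = (0, 2) we minimise over 9 possible intermediate vertex sequences; the minimum is 14, attained along the walk 0 → 0 → 0 → 2.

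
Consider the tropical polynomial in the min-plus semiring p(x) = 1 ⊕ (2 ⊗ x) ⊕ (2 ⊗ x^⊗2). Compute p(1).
p(1) = 1

A tropical monomial a ⊗ x^⊗i evaluates to a + i · x. Evaluating each term at x = 1:
  Term 0 contributes 1 + 0 · 1 = 1
  Term 1 contributes 2 + 1 · 1 = 3
  Term 2 contributes 2 + 2 · 1 = 4
p(1) = ⊕ of these = min[1, 3, 4] = 1.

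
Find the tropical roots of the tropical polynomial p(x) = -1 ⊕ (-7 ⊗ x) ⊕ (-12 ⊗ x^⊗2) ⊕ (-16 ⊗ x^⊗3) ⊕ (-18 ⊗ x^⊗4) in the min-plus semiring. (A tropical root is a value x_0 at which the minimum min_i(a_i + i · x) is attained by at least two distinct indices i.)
Roots: {2, 4, 5, 6}

Each tropical root is a break point of the lower envelope of the lines y = a_i + i · x (there are 5 lines, with slopes 0, 1, ..., 4). Only the lines that attain the minimum somewhere contribute to roots; other lines are dominated. Here the surviving (envelope) indices are i = 4, i = 3, i = 2, i = 1, i = 0.
Intersections between consecutive envelope lines give the roots: for adjacent envelope indices i < j the intersection is x = (a_i − a_j) / (j − i). Reading off the sorted break points: {2, 4, 5, 6}.
Verification: at each break x_0, at least two indices attain the minimum of min_i(a_i + i · x_0).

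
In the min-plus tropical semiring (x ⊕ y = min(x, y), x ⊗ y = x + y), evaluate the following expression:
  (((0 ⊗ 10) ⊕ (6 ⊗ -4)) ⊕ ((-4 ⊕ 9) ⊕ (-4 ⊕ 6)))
(((0 ⊗ 10) ⊕ (6 ⊗ -4)) ⊕ ((-4 ⊕ 9) ⊕ (-4 ⊕ 6))) = -4

Expand innermost to outermost. Recall ⊕ takes the minimum of its arguments and ⊗ takes their sum. Working out the expression (((0 ⊗ 10) ⊕ (6 ⊗ -4)) ⊕ ((-4 ⊕ 9) ⊕ (-4 ⊕ 6))) gives -4.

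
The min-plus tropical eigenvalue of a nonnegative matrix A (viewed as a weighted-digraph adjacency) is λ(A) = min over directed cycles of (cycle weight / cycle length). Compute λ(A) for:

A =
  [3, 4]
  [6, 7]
λ(A) = 3

Enumerate directed cycles and compute their means (weight / length). Sample:
  cycle 0 → 0: weight = 3, length = 1, mean = 3/1 ≈ 3.000
  cycle 1 → 1: weight = 7, length = 1, mean = 7/1 ≈ 7.000
  cycle 0 → 1 → 0: weight = 10, length = 2, mean = 10/2 ≈ 5.000
  cycle 1 → 0 → 1: weight = 10, length = 2, mean = 10/2 ≈ 5.000
Minimum mean = 3.000, attained e.g. along the cycle 0 → 0 with weight 3 and length 1. So λ(A) = 3/1 = 3.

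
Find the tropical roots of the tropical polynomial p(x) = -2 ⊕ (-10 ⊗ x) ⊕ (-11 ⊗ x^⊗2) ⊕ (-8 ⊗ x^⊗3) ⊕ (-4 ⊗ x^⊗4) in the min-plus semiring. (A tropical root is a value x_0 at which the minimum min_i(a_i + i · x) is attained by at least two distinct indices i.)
Roots: {-4, -3, 1, 8}

Each tropical root is a break point of the lower envelope of the lines y = a_i + i · x (there are 5 lines, with slopes 0, 1, ..., 4). Only the lines that attain the minimum somewhere contribute to roots; other lines are dominated. Here the surviving (envelope) indices are i = 4, i = 3, i = 2, i = 1, i = 0.
Intersections between consecutive envelope lines give the roots: for adjacent envelope indices i < j the intersection is x = (a_i − a_j) / (j − i). Reading off the sorted break points: {-4, -3, 1, 8}.
Verification: at each break x_0, at least two indices attain the minimum of min_i(a_i + i · x_0).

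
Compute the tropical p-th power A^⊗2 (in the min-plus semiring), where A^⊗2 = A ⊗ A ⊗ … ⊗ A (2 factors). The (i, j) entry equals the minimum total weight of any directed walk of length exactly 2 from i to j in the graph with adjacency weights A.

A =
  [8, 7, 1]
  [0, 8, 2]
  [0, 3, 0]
A^⊗2 =
  [1, 4, 1]
  [2, 5, 1]
  [0, 3, 0]

Each entry (A^⊗2)_ij equals the minimum over all length-2 walks i = v_0 → v_1 → … → v_2 = j of Σ_t A[v_t][v_{t+1}]. For example, for (i, j) = (0, 2) we minimise over 3 possible intermediate vertex sequences; the minimum is 1, attained along the walk 0 → 2 → 2.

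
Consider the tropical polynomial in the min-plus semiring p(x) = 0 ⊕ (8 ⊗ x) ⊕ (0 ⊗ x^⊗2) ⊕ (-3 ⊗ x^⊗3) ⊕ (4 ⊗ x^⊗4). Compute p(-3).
p(-3) = -12

A tropical monomial a ⊗ x^⊗i evaluates to a + i · x. Evaluating each term at x = -3:
  Term 0 contributes 0 + 0 · -3 = 0
  Term 1 contributes 8 + 1 · -3 = 5
  Term 2 contributes 0 + 2 · -3 = -6
  Term 3 contributes -3 + 3 · -3 = -12
  Term 4 contributes 4 + 4 · -3 = -8
p(-3) = ⊕ of these = min[0, 5, -6, -12, -8] = -12.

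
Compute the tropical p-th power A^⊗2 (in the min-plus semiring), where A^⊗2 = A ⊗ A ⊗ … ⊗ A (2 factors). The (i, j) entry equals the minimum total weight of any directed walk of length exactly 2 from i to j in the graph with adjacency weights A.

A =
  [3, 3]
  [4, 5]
A^⊗2 =
  [6, 6]
  [7, 7]

Each entry (A^⊗2)_ij equals the minimum over all length-2 walks i = v_0 → v_1 → … → v_2 = j of Σ_t A[v_t][v_{t+1}]. For example, for (i, j) = (0, 1) we minimise over 2 possible intermediate vertex sequences; the minimum is 6, attained along the walk 0 → 0 → 1.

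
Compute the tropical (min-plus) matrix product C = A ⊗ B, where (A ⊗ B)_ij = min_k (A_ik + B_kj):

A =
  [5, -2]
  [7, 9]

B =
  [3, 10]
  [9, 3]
A ⊗ B =
  [7, 1]
  [10, 12]

Apply the min-plus product entry-by-entry:
  C[0][0] = min over k of (A[0][0] + B[0][0] = 5 + 3 = 8, A[0][1] + B[1][0] = -2 + 9 = 7) = 7 (attained at k = 1)
  C[0][1] = min over k of (A[0][0] + B[0][1] = 5 + 10 = 15, A[0][1] + B[1][1] = -2 + 3 = 1) = 1 (attained at k = 1)
  C[1][0] = min over k of (A[1][0] + B[0][0] = 7 + 3 = 10, A[1][1] + B[1][0] = 9 + 9 = 18) = 10 (attained at k = 0)
  C[1][1] = min over k of (A[1][0] + B[0][1] = 7 + 10 = 17, A[1][1] + B[1][1] = 9 + 3 = 12) = 12 (attained at k = 1)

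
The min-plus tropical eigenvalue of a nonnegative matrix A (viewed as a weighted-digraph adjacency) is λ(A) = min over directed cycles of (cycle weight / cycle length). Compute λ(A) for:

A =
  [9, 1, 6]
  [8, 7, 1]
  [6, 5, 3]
λ(A) = 8/3

Enumerate directed cycles and compute their means (weight / length). Sample:
  cycle 0 → 0: weight = 9, length = 1, mean = 9/1 ≈ 9.000
  cycle 1 → 1: weight = 7, length = 1, mean = 7/1 ≈ 7.000
  cycle 2 → 2: weight = 3, length = 1, mean = 3/1 ≈ 3.000
  cycle 0 → 1 → 0: weight = 9, length = 2, mean = 9/2 ≈ 4.500
  cycle 0 → 2 → 0: weight = 12, length = 2, mean = 12/2 ≈ 6.000
  cycle 1 → 0 → 1: weight = 9, length = 2, mean = 9/2 ≈ 4.500
Minimum mean = 2.667, attained e.g. along the cycle 0 → 1 → 2 → 0 with weight 8 and length 3. So λ(A) = 8/3 = 8/3.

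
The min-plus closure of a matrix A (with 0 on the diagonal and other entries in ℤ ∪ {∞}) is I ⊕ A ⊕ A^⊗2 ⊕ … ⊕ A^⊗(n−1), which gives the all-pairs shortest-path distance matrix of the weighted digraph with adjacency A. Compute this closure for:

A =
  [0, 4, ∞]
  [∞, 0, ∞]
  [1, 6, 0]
Closure =
  [0, 4, ∞]
  [∞, 0, ∞]
  [1, 5, 0]

This is the Floyd-Warshall all-pairs shortest-path computation. For each intermediate vertex k = 0, 1, …, 2, update dist[i][j] ← min(dist[i][j], dist[i][k] + dist[k][j]). The final matrix gives, for each (i, j), the minimum total weight of any directed path from i to j (possibly empty when i = j).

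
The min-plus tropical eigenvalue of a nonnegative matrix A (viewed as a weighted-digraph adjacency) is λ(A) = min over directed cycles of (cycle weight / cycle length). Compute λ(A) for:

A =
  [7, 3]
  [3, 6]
λ(A) = 3

Enumerate directed cycles and compute their means (weight / length). Sample:
  cycle 0 → 0: weight = 7, length = 1, mean = 7/1 ≈ 7.000
  cycle 1 → 1: weight = 6, length = 1, mean = 6/1 ≈ 6.000
  cycle 0 → 1 → 0: weight = 6, length = 2, mean = 6/2 ≈ 3.000
  cycle 1 → 0 → 1: weight = 6, length = 2, mean = 6/2 ≈ 3.000
Minimum mean = 3.000, attained e.g. along the cycle 0 → 1 → 0 with weight 6 and length 2. So λ(A) = 6/2 = 3.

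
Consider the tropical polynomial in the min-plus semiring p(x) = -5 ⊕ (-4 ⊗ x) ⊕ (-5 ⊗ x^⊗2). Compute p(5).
p(5) = -5

A tropical monomial a ⊗ x^⊗i evaluates to a + i · x. Evaluating each term at x = 5:
  Term 0 contributes -5 + 0 · 5 = -5
  Term 1 contributes -4 + 1 · 5 = 1
  Term 2 contributes -5 + 2 · 5 = 5
p(5) = ⊕ of these = min[-5, 1, 5] = -5.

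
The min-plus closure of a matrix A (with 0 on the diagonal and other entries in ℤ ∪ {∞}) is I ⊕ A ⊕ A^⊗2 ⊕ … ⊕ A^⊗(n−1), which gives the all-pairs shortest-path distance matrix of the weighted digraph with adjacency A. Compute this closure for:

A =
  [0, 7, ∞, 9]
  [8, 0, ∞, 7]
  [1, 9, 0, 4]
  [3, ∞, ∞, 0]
Closure =
  [0, 7, ∞, 9]
  [8, 0, ∞, 7]
  [1, 8, 0, 4]
  [3, 10, ∞, 0]

This is the Floyd-Warshall all-pairs shortest-path computation. For each intermediate vertex k = 0, 1, …, 3, update dist[i][j] ← min(dist[i][j], dist[i][k] + dist[k][j]). The final matrix gives, for each (i, j), the minimum total weight of any directed path from i to j (possibly empty when i = j).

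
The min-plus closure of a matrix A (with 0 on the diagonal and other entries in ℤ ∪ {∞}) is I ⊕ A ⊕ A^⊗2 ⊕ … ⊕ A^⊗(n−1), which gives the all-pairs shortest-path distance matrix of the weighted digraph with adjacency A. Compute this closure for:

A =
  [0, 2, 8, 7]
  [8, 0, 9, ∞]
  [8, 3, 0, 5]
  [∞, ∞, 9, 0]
Closure =
  [0, 2, 8, 7]
  [8, 0, 9, 14]
  [8, 3, 0, 5]
  [17, 12, 9, 0]

This is the Floyd-Warshall all-pairs shortest-path computation. For each intermediate vertex k = 0, 1, …, 3, update dist[i][j] ← min(dist[i][j], dist[i][k] + dist[k][j]). The final matrix gives, for each (i, j), the minimum total weight of any directed path from i to j (possibly empty when i = j).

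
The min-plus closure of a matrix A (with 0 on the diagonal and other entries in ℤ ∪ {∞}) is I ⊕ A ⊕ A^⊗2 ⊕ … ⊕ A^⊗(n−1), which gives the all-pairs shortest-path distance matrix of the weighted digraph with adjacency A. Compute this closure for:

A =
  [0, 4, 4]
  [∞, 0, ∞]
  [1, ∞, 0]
Closure =
  [0, 4, 4]
  [∞, 0, ∞]
  [1, 5, 0]

This is the Floyd-Warshall all-pairs shortest-path computation. For each intermediate vertex k = 0, 1, …, 2, update dist[i][j] ← min(dist[i][j], dist[i][k] + dist[k][j]). The final matrix gives, for each (i, j), the minimum total weight of any directed path from i to j (possibly empty when i = j).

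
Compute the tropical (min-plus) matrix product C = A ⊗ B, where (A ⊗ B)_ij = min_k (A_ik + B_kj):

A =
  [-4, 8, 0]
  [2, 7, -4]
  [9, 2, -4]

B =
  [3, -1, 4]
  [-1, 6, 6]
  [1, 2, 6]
A ⊗ B =
  [-1, -5, 0]
  [-3, -2, 2]
  [-3, -2, 2]

Apply the min-plus product entry-by-entry:
  C[0][0] = min over k of (A[0][0] + B[0][0] = -4 + 3 = -1, A[0][1] + B[1][0] = 8 + -1 = 7, A[0][2] + B[2][0] = 0 + 1 = 1) = -1 (attained at k = 0)
  C[0][1] = min over k of (A[0][0] + B[0][1] = -4 + -1 = -5, A[0][1] + B[1][1] = 8 + 6 = 14, A[0][2] + B[2][1] = 0 + 2 = 2) = -5 (attained at k = 0)
  C[0][2] = min over k of (A[0][0] + B[0][2] = -4 + 4 = 0, A[0][1] + B[1][2] = 8 + 6 = 14, A[0][2] + B[2][2] = 0 + 6 = 6) = 0 (attained at k = 0)
  C[1][0] = min over k of (A[1][0] + B[0][0] = 2 + 3 = 5, A[1][1] + B[1][0] = 7 + -1 = 6, A[1][2] + B[2][0] = -4 + 1 = -3) = -3 (attained at k = 2)
  C[1][1] = min over k of (A[1][0] + B[0][1] = 2 + -1 = 1, A[1][1] + B[1][1] = 7 + 6 = 13, A[1][2] + B[2][1] = -4 + 2 = -2) = -2 (attained at k = 2)
  C[1][2] = min over k of (A[1][0] + B[0][2] = 2 + 4 = 6, A[1][1] + B[1][2] = 7 + 6 = 13, A[1][2] + B[2][2] = -4 + 6 = 2) = 2 (attained at k = 2)
  C[2][0] = min over k of (A[2][0] + B[0][0] = 9 + 3 = 12, A[2][1] + B[1][0] = 2 + -1 = 1, A[2][2] + B[2][0] = -4 + 1 = -3) = -3 (attained at k = 2)
  C[2][1] = min over k of (A[2][0] + B[0][1] = 9 + -1 = 8, A[2][1] + B[1][1] = 2 + 6 = 8, A[2][2] + B[2][1] = -4 + 2 = -2) = -2 (attained at k = 2)
  C[2][2] = min over k of (A[2][0] + B[0][2] = 9 + 4 = 13, A[2][1] + B[1][2] = 2 + 6 = 8, A[2][2] + B[2][2] = -4 + 6 = 2) = 2 (attained at k = 2)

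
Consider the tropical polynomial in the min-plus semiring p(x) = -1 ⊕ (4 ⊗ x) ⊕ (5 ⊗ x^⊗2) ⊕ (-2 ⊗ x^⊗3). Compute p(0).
p(0) = -2

A tropical monomial a ⊗ x^⊗i evaluates to a + i · x. Evaluating each term at x = 0:
  Term 0 contributes -1 + 0 · 0 = -1
  Term 1 contributes 4 + 1 · 0 = 4
  Term 2 contributes 5 + 2 · 0 = 5
  Term 3 contributes -2 + 3 · 0 = -2
p(0) = ⊕ of these = min[-1, 4, 5, -2] = -2.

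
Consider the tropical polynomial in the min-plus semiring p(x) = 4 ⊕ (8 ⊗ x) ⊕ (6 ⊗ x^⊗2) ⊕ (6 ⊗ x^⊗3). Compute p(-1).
p(-1) = 3

A tropical monomial a ⊗ x^⊗i evaluates to a + i · x. Evaluating each term at x = -1:
  Term 0 contributes 4 + 0 · -1 = 4
  Term 1 contributes 8 + 1 · -1 = 7
  Term 2 contributes 6 + 2 · -1 = 4
  Term 3 contributes 6 + 3 · -1 = 3
p(-1) = ⊕ of these = min[4, 7, 4, 3] = 3.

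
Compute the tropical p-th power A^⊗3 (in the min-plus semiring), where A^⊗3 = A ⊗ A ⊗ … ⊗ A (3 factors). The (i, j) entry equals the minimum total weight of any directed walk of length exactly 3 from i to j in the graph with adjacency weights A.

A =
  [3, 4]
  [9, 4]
A^⊗3 =
  [9, 10]
  [15, 12]

Each entry (A^⊗3)_ij equals the minimum over all length-3 walks i = v_0 → v_1 → … → v_3 = j of Σ_t A[v_t][v_{t+1}]. For example, for (i, j) = (0, 1) we minimise over 4 possible intermediate vertex sequences; the minimum is 10, attained along the walk 0 → 0 → 0 → 1.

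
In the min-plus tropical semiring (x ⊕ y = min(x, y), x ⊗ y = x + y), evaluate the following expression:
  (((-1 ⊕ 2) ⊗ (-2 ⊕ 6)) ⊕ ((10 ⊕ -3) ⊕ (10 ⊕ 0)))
(((-1 ⊕ 2) ⊗ (-2 ⊕ 6)) ⊕ ((10 ⊕ -3) ⊕ (10 ⊕ 0))) = -3

Expand innermost to outermost. Recall ⊕ takes the minimum of its arguments and ⊗ takes their sum. Working out the expression (((-1 ⊕ 2) ⊗ (-2 ⊕ 6)) ⊕ ((10 ⊕ -3) ⊕ (10 ⊕ 0))) gives -3.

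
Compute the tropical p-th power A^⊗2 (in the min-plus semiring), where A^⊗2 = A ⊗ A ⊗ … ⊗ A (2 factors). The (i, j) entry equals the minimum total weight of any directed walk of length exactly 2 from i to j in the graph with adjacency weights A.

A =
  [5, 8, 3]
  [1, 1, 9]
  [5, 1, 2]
A^⊗2 =
  [8, 4, 5]
  [2, 2, 4]
  [2, 2, 4]

Each entry (A^⊗2)_ij equals the minimum over all length-2 walks i = v_0 → v_1 → … → v_2 = j of Σ_t A[v_t][v_{t+1}]. For example, for (i, j) = (0, 2) we minimise over 3 possible intermediate vertex sequences; the minimum is 5, attained along the walk 0 → 2 → 2.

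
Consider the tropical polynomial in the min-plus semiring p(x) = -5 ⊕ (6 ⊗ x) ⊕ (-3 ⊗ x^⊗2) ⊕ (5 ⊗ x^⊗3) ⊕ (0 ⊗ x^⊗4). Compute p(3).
p(3) = -5

A tropical monomial a ⊗ x^⊗i evaluates to a + i · x. Evaluating each term at x = 3:
  Term 0 contributes -5 + 0 · 3 = -5
  Term 1 contributes 6 + 1 · 3 = 9
  Term 2 contributes -3 + 2 · 3 = 3
  Term 3 contributes 5 + 3 · 3 = 14
  Term 4 contributes 0 + 4 · 3 = 12
p(3) = ⊕ of these = min[-5, 9, 3, 14, 12] = -5.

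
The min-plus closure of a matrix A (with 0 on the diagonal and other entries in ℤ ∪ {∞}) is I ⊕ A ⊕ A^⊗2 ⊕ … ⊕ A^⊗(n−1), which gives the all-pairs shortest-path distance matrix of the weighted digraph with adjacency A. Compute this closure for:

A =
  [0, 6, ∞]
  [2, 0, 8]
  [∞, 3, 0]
Closure =
  [0, 6, 14]
  [2, 0, 8]
  [5, 3, 0]

This is the Floyd-Warshall all-pairs shortest-path computation. For each intermediate vertex k = 0, 1, …, 2, update dist[i][j] ← min(dist[i][j], dist[i][k] + dist[k][j]). The final matrix gives, for each (i, j), the minimum total weight of any directed path from i to j (possibly empty when i = j).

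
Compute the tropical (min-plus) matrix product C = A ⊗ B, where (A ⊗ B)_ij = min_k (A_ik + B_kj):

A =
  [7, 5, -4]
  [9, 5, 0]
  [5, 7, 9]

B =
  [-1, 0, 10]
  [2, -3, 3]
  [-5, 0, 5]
A ⊗ B =
  [-9, -4, 1]
  [-5, 0, 5]
  [4, 4, 10]

Apply the min-plus product entry-by-entry:
  C[0][0] = min over k of (A[0][0] + B[0][0] = 7 + -1 = 6, A[0][1] + B[1][0] = 5 + 2 = 7, A[0][2] + B[2][0] = -4 + -5 = -9) = -9 (attained at k = 2)
  C[0][1] = min over k of (A[0][0] + B[0][1] = 7 + 0 = 7, A[0][1] + B[1][1] = 5 + -3 = 2, A[0][2] + B[2][1] = -4 + 0 = -4) = -4 (attained at k = 2)
  C[0][2] = min over k of (A[0][0] + B[0][2] = 7 + 10 = 17, A[0][1] + B[1][2] = 5 + 3 = 8, A[0][2] + B[2][2] = -4 + 5 = 1) = 1 (attained at k = 2)
  C[1][0] = min over k of (A[1][0] + B[0][0] = 9 + -1 = 8, A[1][1] + B[1][0] = 5 + 2 = 7, A[1][2] + B[2][0] = 0 + -5 = -5) = -5 (attained at k = 2)
  C[1][1] = min over k of (A[1][0] + B[0][1] = 9 + 0 = 9, A[1][1] + B[1][1] = 5 + -3 = 2, A[1][2] + B[2][1] = 0 + 0 = 0) = 0 (attained at k = 2)
  C[1][2] = min over k of (A[1][0] + B[0][2] = 9 + 10 = 19, A[1][1] + B[1][2] = 5 + 3 = 8, A[1][2] + B[2][2] = 0 + 5 = 5) = 5 (attained at k = 2)
  C[2][0] = min over k of (A[2][0] + B[0][0] = 5 + -1 = 4, A[2][1] + B[1][0] = 7 + 2 = 9, A[2][2] + B[2][0] = 9 + -5 = 4) = 4 (attained at k = 0)
  C[2][1] = min over k of (A[2][0] + B[0][1] = 5 + 0 = 5, A[2][1] + B[1][1] = 7 + -3 = 4, A[2][2] + B[2][1] = 9 + 0 = 9) = 4 (attained at k = 1)
  C[2][2] = min over k of (A[2][0] + B[0][2] = 5 + 10 = 15, A[2][1] + B[1][2] = 7 + 3 = 10, A[2][2] + B[2][2] = 9 + 5 = 14) = 10 (attained at k = 1)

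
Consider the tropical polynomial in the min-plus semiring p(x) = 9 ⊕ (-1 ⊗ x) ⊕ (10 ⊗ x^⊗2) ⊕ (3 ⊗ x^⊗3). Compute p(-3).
p(-3) = -6

A tropical monomial a ⊗ x^⊗i evaluates to a + i · x. Evaluating each term at x = -3:
  Term 0 contributes 9 + 0 · -3 = 9
  Term 1 contributes -1 + 1 · -3 = -4
  Term 2 contributes 10 + 2 · -3 = 4
  Term 3 contributes 3 + 3 · -3 = -6
p(-3) = ⊕ of these = min[9, -4, 4, -6] = -6.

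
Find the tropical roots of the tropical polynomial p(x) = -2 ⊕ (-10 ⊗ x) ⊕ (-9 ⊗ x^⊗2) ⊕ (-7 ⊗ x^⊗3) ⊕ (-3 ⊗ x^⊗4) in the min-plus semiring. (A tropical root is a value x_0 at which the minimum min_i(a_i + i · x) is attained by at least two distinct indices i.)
Roots: {-4, -2, -1, 8}

Each tropical root is a break point of the lower envelope of the lines y = a_i + i · x (there are 5 lines, with slopes 0, 1, ..., 4). Only the lines that attain the minimum somewhere contribute to roots; other lines are dominated. Here the surviving (envelope) indices are i = 4, i = 3, i = 2, i = 1, i = 0.
Intersections between consecutive envelope lines give the roots: for adjacent envelope indices i < j the intersection is x = (a_i − a_j) / (j − i). Reading off the sorted break points: {-4, -2, -1, 8}.
Verification: at each break x_0, at least two indices attain the minimum of min_i(a_i + i · x_0).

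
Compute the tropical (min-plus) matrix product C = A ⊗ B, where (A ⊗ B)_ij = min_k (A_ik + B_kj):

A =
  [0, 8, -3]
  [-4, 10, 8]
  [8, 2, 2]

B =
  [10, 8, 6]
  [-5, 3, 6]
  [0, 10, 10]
A ⊗ B =
  [-3, 7, 6]
  [5, 4, 2]
  [-3, 5, 8]

Apply the min-plus product entry-by-entry:
  C[0][0] = min over k of (A[0][0] + B[0][0] = 0 + 10 = 10, A[0][1] + B[1][0] = 8 + -5 = 3, A[0][2] + B[2][0] = -3 + 0 = -3) = -3 (attained at k = 2)
  C[0][1] = min over k of (A[0][0] + B[0][1] = 0 + 8 = 8, A[0][1] + B[1][1] = 8 + 3 = 11, A[0][2] + B[2][1] = -3 + 10 = 7) = 7 (attained at k = 2)
  C[0][2] = min over k of (A[0][0] + B[0][2] = 0 + 6 = 6, A[0][1] + B[1][2] = 8 + 6 = 14, A[0][2] + B[2][2] = -3 + 10 = 7) = 6 (attained at k = 0)
  C[1][0] = min over k of (A[1][0] + B[0][0] = -4 + 10 = 6, A[1][1] + B[1][0] = 10 + -5 = 5, A[1][2] + B[2][0] = 8 + 0 = 8) = 5 (attained at k = 1)
  C[1][1] = min over k of (A[1][0] + B[0][1] = -4 + 8 = 4, A[1][1] + B[1][1] = 10 + 3 = 13, A[1][2] + B[2][1] = 8 + 10 = 18) = 4 (attained at k = 0)
  C[1][2] = min over k of (A[1][0] + B[0][2] = -4 + 6 = 2, A[1][1] + B[1][2] = 10 + 6 = 16, A[1][2] + B[2][2] = 8 + 10 = 18) = 2 (attained at k = 0)
  C[2][0] = min over k of (A[2][0] + B[0][0] = 8 + 10 = 18, A[2][1] + B[1][0] = 2 + -5 = -3, A[2][2] + B[2][0] = 2 + 0 = 2) = -3 (attained at k = 1)
  C[2][1] = min over k of (A[2][0] + B[0][1] = 8 + 8 = 16, A[2][1] + B[1][1] = 2 + 3 = 5, A[2][2] + B[2][1] = 2 + 10 = 12) = 5 (attained at k = 1)
  C[2][2] = min over k of (A[2][0] + B[0][2] = 8 + 6 = 14, A[2][1] + B[1][2] = 2 + 6 = 8, A[2][2] + B[2][2] = 2 + 10 = 12) = 8 (attained at k = 1)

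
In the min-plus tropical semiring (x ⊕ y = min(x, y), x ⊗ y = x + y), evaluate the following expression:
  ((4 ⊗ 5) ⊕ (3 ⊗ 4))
((4 ⊗ 5) ⊕ (3 ⊗ 4)) = 7

Expand innermost to outermost. Recall ⊕ takes the minimum of its arguments and ⊗ takes their sum. Working out the expression ((4 ⊗ 5) ⊕ (3 ⊗ 4)) gives 7.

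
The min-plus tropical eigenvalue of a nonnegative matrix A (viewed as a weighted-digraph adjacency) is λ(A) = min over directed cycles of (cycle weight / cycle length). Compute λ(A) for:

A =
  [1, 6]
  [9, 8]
λ(A) = 1

Enumerate directed cycles and compute their means (weight / length). Sample:
  cycle 0 → 0: weight = 1, length = 1, mean = 1/1 ≈ 1.000
  cycle 1 → 1: weight = 8, length = 1, mean = 8/1 ≈ 8.000
  cycle 0 → 1 → 0: weight = 15, length = 2, mean = 15/2 ≈ 7.500
  cycle 1 → 0 → 1: weight = 15, length = 2, mean = 15/2 ≈ 7.500
Minimum mean = 1.000, attained e.g. along the cycle 0 → 0 with weight 1 and length 1. So λ(A) = 1/1 = 1.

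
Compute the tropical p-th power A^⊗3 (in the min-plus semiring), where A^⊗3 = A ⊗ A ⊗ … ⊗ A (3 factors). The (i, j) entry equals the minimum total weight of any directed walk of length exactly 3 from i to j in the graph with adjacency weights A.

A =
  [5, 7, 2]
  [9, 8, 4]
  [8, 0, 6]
A^⊗3 =
  [11, 7, 6]
  [13, 10, 8]
  [12, 4, 10]

Each entry (A^⊗3)_ij equals the minimum over all length-3 walks i = v_0 → v_1 → … → v_3 = j of Σ_t A[v_t][v_{t+1}]. For example, for (i, j) = (0, 2) we minimise over 9 possible intermediate vertex sequences; the minimum is 6, attained along the walk 0 → 2 → 1 → 2.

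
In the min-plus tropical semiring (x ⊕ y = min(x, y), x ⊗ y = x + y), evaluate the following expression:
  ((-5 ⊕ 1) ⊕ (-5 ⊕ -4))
((-5 ⊕ 1) ⊕ (-5 ⊕ -4)) = -5

Expand innermost to outermost. Recall ⊕ takes the minimum of its arguments and ⊗ takes their sum. Working out the expression ((-5 ⊕ 1) ⊕ (-5 ⊕ -4)) gives -5.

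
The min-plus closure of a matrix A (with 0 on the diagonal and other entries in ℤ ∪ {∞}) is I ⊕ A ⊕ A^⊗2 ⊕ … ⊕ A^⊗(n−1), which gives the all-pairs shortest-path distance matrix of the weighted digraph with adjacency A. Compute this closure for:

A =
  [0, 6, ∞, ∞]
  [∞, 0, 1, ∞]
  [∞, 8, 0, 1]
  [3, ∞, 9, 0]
Closure =
  [0, 6, 7, 8]
  [5, 0, 1, 2]
  [4, 8, 0, 1]
  [3, 9, 9, 0]

This is the Floyd-Warshall all-pairs shortest-path computation. For each intermediate vertex k = 0, 1, …, 3, update dist[i][j] ← min(dist[i][j], dist[i][k] + dist[k][j]). The final matrix gives, for each (i, j), the minimum total weight of any directed path from i to j (possibly empty when i = j).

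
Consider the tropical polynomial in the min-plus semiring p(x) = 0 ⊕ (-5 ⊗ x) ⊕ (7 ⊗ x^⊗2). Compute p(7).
p(7) = 0

A tropical monomial a ⊗ x^⊗i evaluates to a + i · x. Evaluating each term at x = 7:
  Term 0 contributes 0 + 0 · 7 = 0
  Term 1 contributes -5 + 1 · 7 = 2
  Term 2 contributes 7 + 2 · 7 = 21
p(7) = ⊕ of these = min[0, 2, 21] = 0.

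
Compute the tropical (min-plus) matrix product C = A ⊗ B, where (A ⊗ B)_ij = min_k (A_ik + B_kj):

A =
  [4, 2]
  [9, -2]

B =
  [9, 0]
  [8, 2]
A ⊗ B =
  [10, 4]
  [6, 0]

Apply the min-plus product entry-by-entry:
  C[0][0] = min over k of (A[0][0] + B[0][0] = 4 + 9 = 13, A[0][1] + B[1][0] = 2 + 8 = 10) = 10 (attained at k = 1)
  C[0][1] = min over k of (A[0][0] + B[0][1] = 4 + 0 = 4, A[0][1] + B[1][1] = 2 + 2 = 4) = 4 (attained at k = 0)
  C[1][0] = min over k of (A[1][0] + B[0][0] = 9 + 9 = 18, A[1][1] + B[1][0] = -2 + 8 = 6) = 6 (attained at k = 1)
  C[1][1] = min over k of (A[1][0] + B[0][1] = 9 + 0 = 9, A[1][1] + B[1][1] = -2 + 2 = 0) = 0 (attained at k = 1)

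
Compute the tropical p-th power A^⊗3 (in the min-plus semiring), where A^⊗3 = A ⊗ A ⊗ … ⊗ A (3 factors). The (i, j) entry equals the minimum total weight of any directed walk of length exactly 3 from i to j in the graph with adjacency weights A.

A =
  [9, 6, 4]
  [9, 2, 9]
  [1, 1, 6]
A^⊗3 =
  [11, 7, 9]
  [12, 6, 13]
  [6, 5, 11]

Each entry (A^⊗3)_ij equals the minimum over all length-3 walks i = v_0 → v_1 → … → v_3 = j of Σ_t A[v_t][v_{t+1}]. For example, for (i, j) = (0, 2) we minimise over 9 possible intermediate vertex sequences; the minimum is 9, attained along the walk 0 → 2 → 0 → 2.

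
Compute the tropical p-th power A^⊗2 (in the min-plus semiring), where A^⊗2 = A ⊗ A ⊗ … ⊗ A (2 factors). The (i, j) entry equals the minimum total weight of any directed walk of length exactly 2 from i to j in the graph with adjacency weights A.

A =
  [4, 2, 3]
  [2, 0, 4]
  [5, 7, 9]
A^⊗2 =
  [4, 2, 6]
  [2, 0, 4]
  [9, 7, 8]

Each entry (A^⊗2)_ij equals the minimum over all length-2 walks i = v_0 → v_1 → … → v_2 = j of Σ_t A[v_t][v_{t+1}]. For example, for (i, j) = (0, 2) we minimise over 3 possible intermediate vertex sequences; the minimum is 6, attained along the walk 0 → 1 → 2.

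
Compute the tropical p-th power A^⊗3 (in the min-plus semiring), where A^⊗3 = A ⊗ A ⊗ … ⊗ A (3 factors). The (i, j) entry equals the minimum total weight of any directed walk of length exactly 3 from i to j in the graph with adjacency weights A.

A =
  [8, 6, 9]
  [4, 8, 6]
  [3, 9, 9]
A^⊗3 =
  [15, 16, 19]
  [14, 15, 16]
  [13, 17, 15]

Each entry (A^⊗3)_ij equals the minimum over all length-3 walks i = v_0 → v_1 → … → v_3 = j of Σ_t A[v_t][v_{t+1}]. For example, for (i, j) = (0, 2) we minimise over 9 possible intermediate vertex sequences; the minimum is 19, attained along the walk 0 → 1 → 0 → 2.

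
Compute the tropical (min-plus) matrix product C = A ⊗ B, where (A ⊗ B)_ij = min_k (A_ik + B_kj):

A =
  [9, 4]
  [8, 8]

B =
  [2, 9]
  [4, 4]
A ⊗ B =
  [8, 8]
  [10, 12]

Apply the min-plus product entry-by-entry:
  C[0][0] = min over k of (A[0][0] + B[0][0] = 9 + 2 = 11, A[0][1] + B[1][0] = 4 + 4 = 8) = 8 (attained at k = 1)
  C[0][1] = min over k of (A[0][0] + B[0][1] = 9 + 9 = 18, A[0][1] + B[1][1] = 4 + 4 = 8) = 8 (attained at k = 1)
  C[1][0] = min over k of (A[1][0] + B[0][0] = 8 + 2 = 10, A[1][1] + B[1][0] = 8 + 4 = 12) = 10 (attained at k = 0)
  C[1][1] = min over k of (A[1][0] + B[0][1] = 8 + 9 = 17, A[1][1] + B[1][1] = 8 + 4 = 12) = 12 (attained at k = 1)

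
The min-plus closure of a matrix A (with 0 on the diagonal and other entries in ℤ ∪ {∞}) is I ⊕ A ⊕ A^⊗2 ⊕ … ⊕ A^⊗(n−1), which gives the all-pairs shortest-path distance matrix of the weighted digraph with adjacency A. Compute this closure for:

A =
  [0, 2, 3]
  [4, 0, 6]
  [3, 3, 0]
Closure =
  [0, 2, 3]
  [4, 0, 6]
  [3, 3, 0]

This is the Floyd-Warshall all-pairs shortest-path computation. For each intermediate vertex k = 0, 1, …, 2, update dist[i][j] ← min(dist[i][j], dist[i][k] + dist[k][j]). The final matrix gives, for each (i, j), the minimum total weight of any directed path from i to j (possibly empty when i = j).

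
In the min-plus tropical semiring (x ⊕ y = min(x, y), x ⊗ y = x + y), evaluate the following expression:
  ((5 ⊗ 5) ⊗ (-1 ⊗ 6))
((5 ⊗ 5) ⊗ (-1 ⊗ 6)) = 15

Expand innermost to outermost. Recall ⊕ takes the minimum of its arguments and ⊗ takes their sum. Working out the expression ((5 ⊗ 5) ⊗ (-1 ⊗ 6)) gives 15.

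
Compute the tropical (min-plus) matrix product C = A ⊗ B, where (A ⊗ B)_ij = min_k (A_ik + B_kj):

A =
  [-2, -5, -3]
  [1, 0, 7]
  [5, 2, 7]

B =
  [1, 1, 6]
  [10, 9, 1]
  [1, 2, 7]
A ⊗ B =
  [-2, -1, -4]
  [2, 2, 1]
  [6, 6, 3]

Apply the min-plus product entry-by-entry:
  C[0][0] = min over k of (A[0][0] + B[0][0] = -2 + 1 = -1, A[0][1] + B[1][0] = -5 + 10 = 5, A[0][2] + B[2][0] = -3 + 1 = -2) = -2 (attained at k = 2)
  C[0][1] = min over k of (A[0][0] + B[0][1] = -2 + 1 = -1, A[0][1] + B[1][1] = -5 + 9 = 4, A[0][2] + B[2][1] = -3 + 2 = -1) = -1 (attained at k = 0)
  C[0][2] = min over k of (A[0][0] + B[0][2] = -2 + 6 = 4, A[0][1] + B[1][2] = -5 + 1 = -4, A[0][2] + B[2][2] = -3 + 7 = 4) = -4 (attained at k = 1)
  C[1][0] = min over k of (A[1][0] + B[0][0] = 1 + 1 = 2, A[1][1] + B[1][0] = 0 + 10 = 10, A[1][2] + B[2][0] = 7 + 1 = 8) = 2 (attained at k = 0)
  C[1][1] = min over k of (A[1][0] + B[0][1] = 1 + 1 = 2, A[1][1] + B[1][1] = 0 + 9 = 9, A[1][2] + B[2][1] = 7 + 2 = 9) = 2 (attained at k = 0)
  C[1][2] = min over k of (A[1][0] + B[0][2] = 1 + 6 = 7, A[1][1] + B[1][2] = 0 + 1 = 1, A[1][2] + B[2][2] = 7 + 7 = 14) = 1 (attained at k = 1)
  C[2][0] = min over k of (A[2][0] + B[0][0] = 5 + 1 = 6, A[2][1] + B[1][0] = 2 + 10 = 12, A[2][2] + B[2][0] = 7 + 1 = 8) = 6 (attained at k = 0)
  C[2][1] = min over k of (A[2][0] + B[0][1] = 5 + 1 = 6, A[2][1] + B[1][1] = 2 + 9 = 11, A[2][2] + B[2][1] = 7 + 2 = 9) = 6 (attained at k = 0)
  C[2][2] = min over k of (A[2][0] + B[0][2] = 5 + 6 = 11, A[2][1] + B[1][2] = 2 + 1 = 3, A[2][2] + B[2][2] = 7 + 7 = 14) = 3 (attained at k = 1)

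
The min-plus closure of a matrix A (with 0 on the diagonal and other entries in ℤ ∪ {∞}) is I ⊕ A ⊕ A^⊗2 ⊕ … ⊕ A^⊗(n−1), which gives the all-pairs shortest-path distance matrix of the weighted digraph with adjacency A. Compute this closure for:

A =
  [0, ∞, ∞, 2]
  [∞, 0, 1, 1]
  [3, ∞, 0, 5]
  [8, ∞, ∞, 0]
Closure =
  [0, ∞, ∞, 2]
  [4, 0, 1, 1]
  [3, ∞, 0, 5]
  [8, ∞, ∞, 0]

This is the Floyd-Warshall all-pairs shortest-path computation. For each intermediate vertex k = 0, 1, …, 3, update dist[i][j] ← min(dist[i][j], dist[i][k] + dist[k][j]). The final matrix gives, for each (i, j), the minimum total weight of any directed path from i to j (possibly empty when i = j).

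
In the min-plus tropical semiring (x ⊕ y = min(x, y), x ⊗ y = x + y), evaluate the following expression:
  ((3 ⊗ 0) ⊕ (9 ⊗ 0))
((3 ⊗ 0) ⊕ (9 ⊗ 0)) = 3

Expand innermost to outermost. Recall ⊕ takes the minimum of its arguments and ⊗ takes their sum. Working out the expression ((3 ⊗ 0) ⊕ (9 ⊗ 0)) gives 3.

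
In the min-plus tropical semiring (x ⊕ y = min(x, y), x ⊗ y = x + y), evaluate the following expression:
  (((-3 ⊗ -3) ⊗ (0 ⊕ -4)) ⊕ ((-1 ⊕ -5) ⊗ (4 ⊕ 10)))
(((-3 ⊗ -3) ⊗ (0 ⊕ -4)) ⊕ ((-1 ⊕ -5) ⊗ (4 ⊕ 10))) = -10

Expand innermost to outermost. Recall ⊕ takes the minimum of its arguments and ⊗ takes their sum. Working out the expression (((-3 ⊗ -3) ⊗ (0 ⊕ -4)) ⊕ ((-1 ⊕ -5) ⊗ (4 ⊕ 10))) gives -10.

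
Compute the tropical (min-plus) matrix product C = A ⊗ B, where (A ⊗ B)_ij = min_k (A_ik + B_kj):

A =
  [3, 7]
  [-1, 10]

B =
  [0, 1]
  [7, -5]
A ⊗ B =
  [3, 2]
  [-1, 0]

Apply the min-plus product entry-by-entry:
  C[0][0] = min over k of (A[0][0] + B[0][0] = 3 + 0 = 3, A[0][1] + B[1][0] = 7 + 7 = 14) = 3 (attained at k = 0)
  C[0][1] = min over k of (A[0][0] + B[0][1] = 3 + 1 = 4, A[0][1] + B[1][1] = 7 + -5 = 2) = 2 (attained at k = 1)
  C[1][0] = min over k of (A[1][0] + B[0][0] = -1 + 0 = -1, A[1][1] + B[1][0] = 10 + 7 = 17) = -1 (attained at k = 0)
  C[1][1] = min over k of (A[1][0] + B[0][1] = -1 + 1 = 0, A[1][1] + B[1][1] = 10 + -5 = 5) = 0 (attained at k = 0)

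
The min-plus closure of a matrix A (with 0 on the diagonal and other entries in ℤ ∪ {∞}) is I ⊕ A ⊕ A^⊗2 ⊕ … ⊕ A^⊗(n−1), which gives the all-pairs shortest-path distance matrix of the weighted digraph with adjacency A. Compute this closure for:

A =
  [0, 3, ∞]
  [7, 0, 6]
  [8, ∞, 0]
Closure =
  [0, 3, 9]
  [7, 0, 6]
  [8, 11, 0]

This is the Floyd-Warshall all-pairs shortest-path computation. For each intermediate vertex k = 0, 1, …, 2, update dist[i][j] ← min(dist[i][j], dist[i][k] + dist[k][j]). The final matrix gives, for each (i, j), the minimum total weight of any directed path from i to j (possibly empty when i = j).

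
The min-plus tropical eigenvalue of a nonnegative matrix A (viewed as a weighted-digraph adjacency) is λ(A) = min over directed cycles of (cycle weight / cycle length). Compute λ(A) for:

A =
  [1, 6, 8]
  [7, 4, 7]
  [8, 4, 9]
λ(A) = 1

Enumerate directed cycles and compute their means (weight / length). Sample:
  cycle 0 → 0: weight = 1, length = 1, mean = 1/1 ≈ 1.000
  cycle 1 → 1: weight = 4, length = 1, mean = 4/1 ≈ 4.000
  cycle 2 → 2: weight = 9, length = 1, mean = 9/1 ≈ 9.000
  cycle 0 → 1 → 0: weight = 13, length = 2, mean = 13/2 ≈ 6.500
  cycle 0 → 2 → 0: weight = 16, length = 2, mean = 16/2 ≈ 8.000
  cycle 1 → 0 → 1: weight = 13, length = 2, mean = 13/2 ≈ 6.500
Minimum mean = 1.000, attained e.g. along the cycle 0 → 0 with weight 1 and length 1. So λ(A) = 1/1 = 1.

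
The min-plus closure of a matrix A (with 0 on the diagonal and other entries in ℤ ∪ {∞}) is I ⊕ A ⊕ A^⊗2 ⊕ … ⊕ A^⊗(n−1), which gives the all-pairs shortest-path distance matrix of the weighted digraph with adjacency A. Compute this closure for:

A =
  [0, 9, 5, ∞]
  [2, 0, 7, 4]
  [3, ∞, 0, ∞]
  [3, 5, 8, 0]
Closure =
  [0, 9, 5, 13]
  [2, 0, 7, 4]
  [3, 12, 0, 16]
  [3, 5, 8, 0]

This is the Floyd-Warshall all-pairs shortest-path computation. For each intermediate vertex k = 0, 1, …, 3, update dist[i][j] ← min(dist[i][j], dist[i][k] + dist[k][j]). The final matrix gives, for each (i, j), the minimum total weight of any directed path from i to j (possibly empty when i = j).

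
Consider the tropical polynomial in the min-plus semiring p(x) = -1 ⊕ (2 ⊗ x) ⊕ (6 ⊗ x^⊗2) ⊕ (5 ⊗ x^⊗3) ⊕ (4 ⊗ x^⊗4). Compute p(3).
p(3) = -1

A tropical monomial a ⊗ x^⊗i evaluates to a + i · x. Evaluating each term at x = 3:
  Term 0 contributes -1 + 0 · 3 = -1
  Term 1 contributes 2 + 1 · 3 = 5
  Term 2 contributes 6 + 2 · 3 = 12
  Term 3 contributes 5 + 3 · 3 = 14
  Term 4 contributes 4 + 4 · 3 = 16
p(3) = ⊕ of these = min[-1, 5, 12, 14, 16] = -1.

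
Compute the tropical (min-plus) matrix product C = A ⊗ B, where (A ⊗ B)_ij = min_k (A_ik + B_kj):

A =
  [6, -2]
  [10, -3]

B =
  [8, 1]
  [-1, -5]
A ⊗ B =
  [-3, -7]
  [-4, -8]

Apply the min-plus product entry-by-entry:
  C[0][0] = min over k of (A[0][0] + B[0][0] = 6 + 8 = 14, A[0][1] + B[1][0] = -2 + -1 = -3) = -3 (attained at k = 1)
  C[0][1] = min over k of (A[0][0] + B[0][1] = 6 + 1 = 7, A[0][1] + B[1][1] = -2 + -5 = -7) = -7 (attained at k = 1)
  C[1][0] = min over k of (A[1][0] + B[0][0] = 10 + 8 = 18, A[1][1] + B[1][0] = -3 + -1 = -4) = -4 (attained at k = 1)
  C[1][1] = min over k of (A[1][0] + B[0][1] = 10 + 1 = 11, A[1][1] + B[1][1] = -3 + -5 = -8) = -8 (attained at k = 1)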